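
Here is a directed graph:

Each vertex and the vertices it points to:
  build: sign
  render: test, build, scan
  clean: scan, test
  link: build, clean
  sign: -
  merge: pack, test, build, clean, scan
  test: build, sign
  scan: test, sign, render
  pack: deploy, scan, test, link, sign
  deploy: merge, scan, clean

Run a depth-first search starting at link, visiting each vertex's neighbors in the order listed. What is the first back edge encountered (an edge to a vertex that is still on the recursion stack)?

render→scan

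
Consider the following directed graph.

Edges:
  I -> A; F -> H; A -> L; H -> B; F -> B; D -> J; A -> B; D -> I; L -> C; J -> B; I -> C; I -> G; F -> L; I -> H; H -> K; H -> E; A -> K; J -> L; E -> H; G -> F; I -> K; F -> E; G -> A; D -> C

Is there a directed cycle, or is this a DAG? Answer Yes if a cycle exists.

Yes

DFS with white/gray/black marking, starting from J:
J gray
  L gray
    C gray
    C black
  L black
  B gray
  B black
J black
A gray
  K gray
  K black
  A→B: B black — skip
  A→L: L black — skip
A black
D gray
  D→J: J black — skip
  I gray
    G gray
      F gray
        H gray
          E gray
            E→H: H is gray → back edge
Back edge found, so a cycle exists: H → E → H.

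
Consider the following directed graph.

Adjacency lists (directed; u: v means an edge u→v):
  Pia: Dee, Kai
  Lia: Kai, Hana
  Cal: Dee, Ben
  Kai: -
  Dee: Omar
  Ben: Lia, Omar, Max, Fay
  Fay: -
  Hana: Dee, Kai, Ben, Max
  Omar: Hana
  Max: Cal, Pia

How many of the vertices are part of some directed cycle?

8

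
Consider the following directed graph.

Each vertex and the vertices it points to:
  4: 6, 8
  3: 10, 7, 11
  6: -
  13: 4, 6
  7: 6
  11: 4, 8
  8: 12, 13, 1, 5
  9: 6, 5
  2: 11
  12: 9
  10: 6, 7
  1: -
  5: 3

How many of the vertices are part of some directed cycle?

8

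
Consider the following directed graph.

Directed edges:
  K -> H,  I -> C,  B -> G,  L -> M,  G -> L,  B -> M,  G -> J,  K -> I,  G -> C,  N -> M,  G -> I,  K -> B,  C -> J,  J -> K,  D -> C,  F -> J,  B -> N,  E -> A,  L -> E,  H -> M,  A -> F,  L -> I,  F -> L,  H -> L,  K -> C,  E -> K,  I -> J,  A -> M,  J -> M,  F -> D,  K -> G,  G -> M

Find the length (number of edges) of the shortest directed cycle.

For each vertex v, BFS finds the shortest path from v back to v.
The shortest such closed walk is K → G → J → K, length 3.

3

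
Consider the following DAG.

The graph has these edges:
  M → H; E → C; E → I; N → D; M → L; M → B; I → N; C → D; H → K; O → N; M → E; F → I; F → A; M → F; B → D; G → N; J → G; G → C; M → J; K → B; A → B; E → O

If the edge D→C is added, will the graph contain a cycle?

Yes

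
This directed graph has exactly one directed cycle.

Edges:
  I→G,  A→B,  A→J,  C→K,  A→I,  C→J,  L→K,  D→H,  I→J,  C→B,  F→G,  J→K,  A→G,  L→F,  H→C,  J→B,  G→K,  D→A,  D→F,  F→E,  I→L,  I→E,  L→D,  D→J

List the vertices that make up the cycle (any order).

A, D, I, L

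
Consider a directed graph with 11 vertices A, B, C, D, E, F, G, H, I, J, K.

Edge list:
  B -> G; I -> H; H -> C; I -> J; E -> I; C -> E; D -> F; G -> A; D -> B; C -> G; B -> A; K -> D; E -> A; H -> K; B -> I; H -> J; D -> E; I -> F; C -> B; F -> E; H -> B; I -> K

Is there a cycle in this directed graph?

Yes

DFS with white/gray/black marking, starting from B:
B gray
  I gray
    J gray
    J black
    H gray
      H→J: J black — skip
      K gray
        D gray
          D→B: B is gray → back edge
Back edge found, so a cycle exists: B → I → H → K → D → B.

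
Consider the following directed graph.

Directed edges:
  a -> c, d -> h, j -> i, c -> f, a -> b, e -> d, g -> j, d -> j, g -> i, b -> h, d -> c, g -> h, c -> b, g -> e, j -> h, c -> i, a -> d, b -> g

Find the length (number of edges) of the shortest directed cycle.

5

For each vertex v, BFS finds the shortest path from v back to v.
The shortest such closed walk is d → c → b → g → e → d, length 5.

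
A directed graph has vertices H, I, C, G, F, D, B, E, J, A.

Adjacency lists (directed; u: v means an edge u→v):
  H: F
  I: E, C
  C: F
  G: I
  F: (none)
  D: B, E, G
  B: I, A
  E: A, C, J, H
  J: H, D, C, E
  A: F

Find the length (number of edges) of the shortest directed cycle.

2

For each vertex v, BFS finds the shortest path from v back to v.
The shortest such closed walk is E → J → E, length 2.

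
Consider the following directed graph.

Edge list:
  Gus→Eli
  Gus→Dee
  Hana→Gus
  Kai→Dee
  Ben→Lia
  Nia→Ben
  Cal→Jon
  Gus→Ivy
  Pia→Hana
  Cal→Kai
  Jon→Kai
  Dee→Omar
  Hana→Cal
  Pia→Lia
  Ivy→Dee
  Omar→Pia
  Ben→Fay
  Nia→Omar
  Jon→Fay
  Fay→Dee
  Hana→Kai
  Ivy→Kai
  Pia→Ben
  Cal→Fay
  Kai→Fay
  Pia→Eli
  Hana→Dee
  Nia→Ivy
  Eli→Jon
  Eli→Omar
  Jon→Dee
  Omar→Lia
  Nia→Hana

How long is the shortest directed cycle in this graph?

3

For each vertex v, BFS finds the shortest path from v back to v.
The shortest such closed walk is Omar → Pia → Eli → Omar, length 3.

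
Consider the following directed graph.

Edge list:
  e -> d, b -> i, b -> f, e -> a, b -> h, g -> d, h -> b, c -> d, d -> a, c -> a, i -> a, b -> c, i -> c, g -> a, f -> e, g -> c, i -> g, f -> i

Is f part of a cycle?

f lies on a cycle iff there is a path from f back to itself.
Exploring from f, it never reaches itself; equivalently, its strongly connected component is a singleton.

No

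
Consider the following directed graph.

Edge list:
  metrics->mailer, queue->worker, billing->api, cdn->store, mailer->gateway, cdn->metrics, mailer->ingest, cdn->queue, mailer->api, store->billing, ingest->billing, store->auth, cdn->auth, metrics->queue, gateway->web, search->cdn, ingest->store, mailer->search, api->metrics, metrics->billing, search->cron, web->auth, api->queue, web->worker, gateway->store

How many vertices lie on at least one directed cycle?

A vertex is on a directed cycle iff it belongs to a strongly connected component of size ≥ 2 (or has a self-loop).
The vertices on cycles are {api, cdn, store, ingest, mailer, search, billing, gateway, metrics} — 9 in total.

9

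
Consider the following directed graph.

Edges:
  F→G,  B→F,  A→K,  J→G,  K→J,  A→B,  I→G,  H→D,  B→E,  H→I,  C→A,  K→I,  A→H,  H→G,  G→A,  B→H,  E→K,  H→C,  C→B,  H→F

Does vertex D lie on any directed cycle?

D lies on a cycle iff there is a path from D back to itself.
Exploring from D, it never reaches itself; equivalently, its strongly connected component is a singleton.

No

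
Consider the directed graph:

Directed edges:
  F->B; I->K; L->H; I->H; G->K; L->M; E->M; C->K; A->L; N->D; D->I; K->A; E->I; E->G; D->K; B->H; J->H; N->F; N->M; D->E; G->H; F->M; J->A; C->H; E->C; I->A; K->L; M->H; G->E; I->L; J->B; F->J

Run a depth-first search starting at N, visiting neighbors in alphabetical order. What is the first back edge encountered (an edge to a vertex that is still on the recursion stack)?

G→E

DFS from N (visiting neighbors in alphabetical order); mark gray on enter, black on exit:
N gray
  D gray
    E gray
      C gray
        H gray
        H black
        K gray
          A gray
            L gray
              L→H: H black — skip
              M gray
                M→H: H black — skip
              M black
            L black
          A black
          K→L: L black — skip
        K black
      C black
      G gray
        G→E: E is gray → back edge
First back edge: G → E.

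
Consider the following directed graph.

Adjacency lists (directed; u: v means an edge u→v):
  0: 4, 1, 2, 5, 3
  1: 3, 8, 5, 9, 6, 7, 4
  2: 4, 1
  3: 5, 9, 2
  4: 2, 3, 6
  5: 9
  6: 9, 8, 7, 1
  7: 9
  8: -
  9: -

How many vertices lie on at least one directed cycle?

A vertex is on a directed cycle iff it belongs to a strongly connected component of size ≥ 2 (or has a self-loop).
The vertices on cycles are {1, 2, 3, 4, 6} — 5 in total.

5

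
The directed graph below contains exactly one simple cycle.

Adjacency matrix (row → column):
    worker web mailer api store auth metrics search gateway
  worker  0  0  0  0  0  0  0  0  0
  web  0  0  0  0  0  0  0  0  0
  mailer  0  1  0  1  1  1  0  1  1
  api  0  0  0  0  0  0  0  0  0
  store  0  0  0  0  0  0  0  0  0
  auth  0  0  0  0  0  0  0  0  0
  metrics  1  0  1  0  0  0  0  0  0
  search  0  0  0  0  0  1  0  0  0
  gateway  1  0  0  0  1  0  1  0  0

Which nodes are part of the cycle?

mailer, gateway, metrics

DFS with gray/black marking from mailer:
mailer gray
  search gray
    auth gray
    auth black
  search black
  api gray
  api black
  mailer→auth: auth black — skip
  store gray
  store black
  web gray
  web black
  gateway gray
    worker gray
    worker black
    gateway→store: store black — skip
    metrics gray
      metrics→worker: worker black — skip
      metrics→mailer: mailer is gray → back edge
Back edge closes the cycle mailer → gateway → metrics → mailer; its vertices are {mailer, gateway, metrics}.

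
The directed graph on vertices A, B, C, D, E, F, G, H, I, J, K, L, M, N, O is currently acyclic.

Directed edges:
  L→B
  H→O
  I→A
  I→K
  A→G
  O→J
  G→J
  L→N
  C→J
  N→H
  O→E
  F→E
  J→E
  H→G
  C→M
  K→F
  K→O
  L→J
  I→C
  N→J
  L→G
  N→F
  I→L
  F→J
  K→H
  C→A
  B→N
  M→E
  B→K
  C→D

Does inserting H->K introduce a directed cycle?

Adding H→K creates a cycle iff K can already reach H.
Path from K: K → H.
So K → … → H → K is a cycle.

Yes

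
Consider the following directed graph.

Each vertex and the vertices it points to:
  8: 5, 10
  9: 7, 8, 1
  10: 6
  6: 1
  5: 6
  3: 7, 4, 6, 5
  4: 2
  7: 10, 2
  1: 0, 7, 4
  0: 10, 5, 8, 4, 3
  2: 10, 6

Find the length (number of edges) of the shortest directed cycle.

For each vertex v, BFS finds the shortest path from v back to v.
The shortest such closed walk is 1 → 0 → 3 → 6 → 1, length 4.

4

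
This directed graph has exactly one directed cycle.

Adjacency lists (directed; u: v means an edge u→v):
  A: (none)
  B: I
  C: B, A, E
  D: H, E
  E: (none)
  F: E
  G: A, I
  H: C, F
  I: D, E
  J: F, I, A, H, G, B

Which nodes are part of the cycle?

B, C, D, H, I

DFS with gray/black marking from H:
H gray
  C gray
    B gray
      I gray
        D gray
          D→H: H is gray → back edge
Back edge closes the cycle H → C → B → I → D → H; its vertices are {B, C, D, H, I}.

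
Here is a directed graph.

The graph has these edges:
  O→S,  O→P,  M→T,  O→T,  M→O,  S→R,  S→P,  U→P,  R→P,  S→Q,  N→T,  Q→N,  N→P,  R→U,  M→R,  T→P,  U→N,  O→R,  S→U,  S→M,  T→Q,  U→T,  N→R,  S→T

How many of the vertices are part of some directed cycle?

8

A vertex is on a directed cycle iff it belongs to a strongly connected component of size ≥ 2 (or has a self-loop).
The vertices on cycles are {M, N, O, Q, R, S, T, U} — 8 in total.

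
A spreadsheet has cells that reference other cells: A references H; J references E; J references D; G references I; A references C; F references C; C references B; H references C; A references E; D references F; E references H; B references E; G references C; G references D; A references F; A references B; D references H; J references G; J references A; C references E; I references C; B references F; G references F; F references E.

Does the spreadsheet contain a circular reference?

DFS with white/gray/black marking, starting from G:
G gray
  F gray
    E gray
      H gray
        C gray
          B gray
            B→E: E is gray → back edge
Back edge found, so a cycle exists: E → H → C → B → E.

Yes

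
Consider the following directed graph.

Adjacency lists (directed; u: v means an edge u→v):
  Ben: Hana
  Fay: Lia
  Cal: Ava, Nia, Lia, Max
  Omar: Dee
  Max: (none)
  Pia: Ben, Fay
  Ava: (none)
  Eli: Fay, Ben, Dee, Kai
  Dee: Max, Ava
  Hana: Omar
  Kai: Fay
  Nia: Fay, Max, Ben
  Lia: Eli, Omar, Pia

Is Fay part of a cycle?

Yes

Fay is on a cycle iff Fay can reach itself via ≥1 edge.
Fay → Lia → Eli → Fay — yes.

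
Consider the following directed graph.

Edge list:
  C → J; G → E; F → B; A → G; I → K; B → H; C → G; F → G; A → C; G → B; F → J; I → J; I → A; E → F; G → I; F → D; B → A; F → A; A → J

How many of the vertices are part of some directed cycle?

7

A vertex is on a directed cycle iff it belongs to a strongly connected component of size ≥ 2 (or has a self-loop).
The vertices on cycles are {A, B, C, E, F, G, I} — 7 in total.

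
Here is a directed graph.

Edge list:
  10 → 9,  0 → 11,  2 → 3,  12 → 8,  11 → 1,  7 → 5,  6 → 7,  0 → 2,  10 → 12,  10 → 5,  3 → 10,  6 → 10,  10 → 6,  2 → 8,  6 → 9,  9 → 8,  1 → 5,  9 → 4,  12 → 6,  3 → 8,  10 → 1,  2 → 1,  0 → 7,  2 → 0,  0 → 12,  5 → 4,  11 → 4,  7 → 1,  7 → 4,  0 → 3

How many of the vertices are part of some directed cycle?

5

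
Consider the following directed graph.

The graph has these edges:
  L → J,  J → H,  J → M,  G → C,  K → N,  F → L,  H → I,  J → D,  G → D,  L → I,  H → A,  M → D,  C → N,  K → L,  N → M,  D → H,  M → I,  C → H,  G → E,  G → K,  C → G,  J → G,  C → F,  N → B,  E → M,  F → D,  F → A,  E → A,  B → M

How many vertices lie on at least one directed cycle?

A vertex is on a directed cycle iff it belongs to a strongly connected component of size ≥ 2 (or has a self-loop).
The vertices on cycles are {C, F, G, J, K, L} — 6 in total.

6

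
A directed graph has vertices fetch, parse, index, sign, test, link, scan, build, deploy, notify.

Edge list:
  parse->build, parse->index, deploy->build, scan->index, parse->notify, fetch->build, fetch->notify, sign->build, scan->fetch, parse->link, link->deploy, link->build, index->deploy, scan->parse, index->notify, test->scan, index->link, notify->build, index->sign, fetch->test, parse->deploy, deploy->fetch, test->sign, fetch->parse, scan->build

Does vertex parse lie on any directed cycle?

Yes

parse is on a cycle iff parse can reach itself via ≥1 edge.
parse → deploy → fetch → parse — yes.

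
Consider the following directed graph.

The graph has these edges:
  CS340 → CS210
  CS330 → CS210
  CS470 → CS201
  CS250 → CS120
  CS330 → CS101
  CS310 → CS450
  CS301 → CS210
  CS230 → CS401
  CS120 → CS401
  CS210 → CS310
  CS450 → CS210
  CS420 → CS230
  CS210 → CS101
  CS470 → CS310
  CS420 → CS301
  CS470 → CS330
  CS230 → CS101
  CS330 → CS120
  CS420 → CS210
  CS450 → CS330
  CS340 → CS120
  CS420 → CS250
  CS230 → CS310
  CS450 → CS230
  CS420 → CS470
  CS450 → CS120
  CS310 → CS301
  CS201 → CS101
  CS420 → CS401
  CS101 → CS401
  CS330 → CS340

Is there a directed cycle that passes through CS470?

No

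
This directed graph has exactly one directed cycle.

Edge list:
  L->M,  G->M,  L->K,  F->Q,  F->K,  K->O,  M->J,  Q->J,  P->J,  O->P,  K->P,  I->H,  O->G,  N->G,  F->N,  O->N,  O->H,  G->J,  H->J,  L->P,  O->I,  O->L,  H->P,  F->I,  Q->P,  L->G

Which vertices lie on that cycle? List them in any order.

K, L, O

DFS with gray/black marking from K:
K gray
  O gray
    I gray
      H gray
        P gray
          J gray
          J black
        P black
        H→J: J black — skip
      H black
    I black
    L gray
      M gray
        M→J: J black — skip
      M black
      G gray
        G→J: J black — skip
        G→M: M black — skip
      G black
      L→P: P black — skip
      L→K: K is gray → back edge
Back edge closes the cycle K → O → L → K; its vertices are {K, L, O}.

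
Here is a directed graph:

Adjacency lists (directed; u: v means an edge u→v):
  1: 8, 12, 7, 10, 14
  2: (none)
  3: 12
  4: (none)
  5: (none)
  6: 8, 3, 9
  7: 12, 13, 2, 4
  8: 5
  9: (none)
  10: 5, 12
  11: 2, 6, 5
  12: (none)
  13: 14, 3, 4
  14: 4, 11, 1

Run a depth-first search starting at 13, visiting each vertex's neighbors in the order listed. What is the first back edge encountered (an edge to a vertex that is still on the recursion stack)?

7->13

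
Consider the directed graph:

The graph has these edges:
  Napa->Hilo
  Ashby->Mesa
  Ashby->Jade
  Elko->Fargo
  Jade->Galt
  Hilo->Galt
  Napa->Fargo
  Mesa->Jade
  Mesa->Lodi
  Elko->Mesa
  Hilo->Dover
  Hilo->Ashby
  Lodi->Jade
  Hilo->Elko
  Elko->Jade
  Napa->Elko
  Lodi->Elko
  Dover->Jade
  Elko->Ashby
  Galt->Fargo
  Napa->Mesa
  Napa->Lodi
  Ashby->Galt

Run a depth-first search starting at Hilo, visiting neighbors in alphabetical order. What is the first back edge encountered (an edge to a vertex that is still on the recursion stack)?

Elko->Ashby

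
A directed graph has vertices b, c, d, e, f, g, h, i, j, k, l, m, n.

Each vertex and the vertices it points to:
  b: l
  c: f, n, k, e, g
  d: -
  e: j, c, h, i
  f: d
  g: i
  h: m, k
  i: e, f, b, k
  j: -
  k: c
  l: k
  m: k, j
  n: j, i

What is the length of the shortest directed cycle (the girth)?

2

For each vertex v, BFS finds the shortest path from v back to v.
The shortest such closed walk is c → e → c, length 2.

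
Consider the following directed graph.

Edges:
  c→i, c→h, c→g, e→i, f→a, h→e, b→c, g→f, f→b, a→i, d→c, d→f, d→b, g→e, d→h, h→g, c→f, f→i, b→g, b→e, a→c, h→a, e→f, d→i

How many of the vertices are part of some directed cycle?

7

A vertex is on a directed cycle iff it belongs to a strongly connected component of size ≥ 2 (or has a self-loop).
The vertices on cycles are {a, b, c, e, f, g, h} — 7 in total.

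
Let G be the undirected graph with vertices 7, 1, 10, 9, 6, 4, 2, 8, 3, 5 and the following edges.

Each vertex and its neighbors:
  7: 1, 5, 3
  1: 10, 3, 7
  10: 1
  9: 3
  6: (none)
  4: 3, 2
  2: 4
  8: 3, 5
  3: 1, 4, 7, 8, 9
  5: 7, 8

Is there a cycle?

DFS, tracking each vertex's parent; an edge to a visited non-parent vertex closes a cycle.
Start from 10:
visit 10 (parent –)
  visit 1 (parent 10)
    1–10: parent, skip
    visit 3 (parent 1)
      3–1: parent, skip
      visit 4 (parent 3)
        4–3: parent, skip
        visit 2 (parent 4)
          2–4: parent, skip
      visit 7 (parent 3)
        7–1: 1 visited and ≠ parent → cycle
Cycle: 1 – 3 – 7 – 1.

Yes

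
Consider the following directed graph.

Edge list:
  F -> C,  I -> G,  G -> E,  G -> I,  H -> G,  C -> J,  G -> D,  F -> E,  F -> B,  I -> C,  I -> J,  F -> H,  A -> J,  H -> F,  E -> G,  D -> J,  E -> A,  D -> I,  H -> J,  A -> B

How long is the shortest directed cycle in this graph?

2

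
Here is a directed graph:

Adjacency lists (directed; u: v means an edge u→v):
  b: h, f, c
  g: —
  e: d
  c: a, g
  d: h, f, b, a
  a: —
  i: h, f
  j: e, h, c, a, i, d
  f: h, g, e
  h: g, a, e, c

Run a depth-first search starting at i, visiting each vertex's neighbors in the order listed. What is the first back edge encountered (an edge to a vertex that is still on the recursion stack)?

d->h

DFS from i (visiting each vertex's neighbors in the order listed); mark gray on enter, black on exit:
i gray
  h gray
    g gray
    g black
    a gray
    a black
    e gray
      d gray
        d→h: h is gray → back edge
First back edge: d → h.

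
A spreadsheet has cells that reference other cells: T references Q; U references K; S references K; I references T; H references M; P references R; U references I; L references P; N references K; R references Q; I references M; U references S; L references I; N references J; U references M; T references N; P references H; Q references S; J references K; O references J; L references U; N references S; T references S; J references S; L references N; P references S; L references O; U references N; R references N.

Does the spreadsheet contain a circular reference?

No

DFS with white/gray/black marking, starting from P:
P gray
  R gray
    N gray
      J gray
        K gray
        K black
        S gray
          S→K: K black — skip
        S black
      J black
      N→S: S black — skip
      N→K: K black — skip
    N black
    Q gray
      Q→S: S black — skip
    Q black
  R black
  H gray
    M gray
    M black
  H black
  P→S: S black — skip
P black
O gray
  O→J: J black — skip
O black
T gray
  T→Q: Q black — skip
  T→N: N black — skip
  T→S: S black — skip
T black
L gray
  L→P: P black — skip
  U gray
    U→M: M black — skip
    U→K: K black — skip
    I gray
      I→M: M black — skip
      I→T: T black — skip
    I black
    U→S: S black — skip
    U→N: N black — skip
  U black
  L→I: I black — skip
  L→N: N black — skip
  L→O: O black — skip
L black
Every edge goes to a white or black vertex — no back edge, so the graph is acyclic.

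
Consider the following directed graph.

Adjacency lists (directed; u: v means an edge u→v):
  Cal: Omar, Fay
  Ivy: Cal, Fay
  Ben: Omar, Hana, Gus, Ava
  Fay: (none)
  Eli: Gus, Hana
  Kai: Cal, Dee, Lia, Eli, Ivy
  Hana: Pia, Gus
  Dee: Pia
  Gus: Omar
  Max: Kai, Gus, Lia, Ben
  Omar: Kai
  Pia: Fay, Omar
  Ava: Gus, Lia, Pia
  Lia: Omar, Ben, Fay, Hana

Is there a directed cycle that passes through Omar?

Omar is on a cycle iff Omar can reach itself via ≥1 edge.
Omar → Kai → Cal → Omar — yes.

Yes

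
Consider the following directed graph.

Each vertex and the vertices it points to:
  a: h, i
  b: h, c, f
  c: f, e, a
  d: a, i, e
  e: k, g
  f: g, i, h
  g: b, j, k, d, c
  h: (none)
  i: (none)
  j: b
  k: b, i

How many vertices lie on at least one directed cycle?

8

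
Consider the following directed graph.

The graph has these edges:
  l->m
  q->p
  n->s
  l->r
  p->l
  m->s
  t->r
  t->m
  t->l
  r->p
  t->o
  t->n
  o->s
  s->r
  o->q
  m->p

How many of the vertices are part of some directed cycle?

5

A vertex is on a directed cycle iff it belongs to a strongly connected component of size ≥ 2 (or has a self-loop).
The vertices on cycles are {l, m, p, r, s} — 5 in total.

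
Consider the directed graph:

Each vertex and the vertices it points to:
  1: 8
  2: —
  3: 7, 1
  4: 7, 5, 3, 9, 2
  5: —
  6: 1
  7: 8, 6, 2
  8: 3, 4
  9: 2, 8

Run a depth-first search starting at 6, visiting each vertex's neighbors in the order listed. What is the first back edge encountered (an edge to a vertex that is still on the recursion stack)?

7->8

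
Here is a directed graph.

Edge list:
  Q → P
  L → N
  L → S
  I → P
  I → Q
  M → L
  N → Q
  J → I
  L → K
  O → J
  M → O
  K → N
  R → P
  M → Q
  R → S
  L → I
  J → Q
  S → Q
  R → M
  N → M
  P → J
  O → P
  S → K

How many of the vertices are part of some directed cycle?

A vertex is on a directed cycle iff it belongs to a strongly connected component of size ≥ 2 (or has a self-loop).
The vertices on cycles are {I, J, K, L, M, N, P, Q, S} — 9 in total.

9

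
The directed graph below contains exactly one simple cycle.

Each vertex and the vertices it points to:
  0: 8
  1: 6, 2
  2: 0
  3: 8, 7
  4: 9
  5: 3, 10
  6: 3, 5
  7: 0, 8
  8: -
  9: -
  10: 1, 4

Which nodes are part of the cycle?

1, 5, 6, 10

DFS with gray/black marking from 1:
1 gray
  6 gray
    3 gray
      8 gray
      8 black
      7 gray
        0 gray
          0→8: 8 black — skip
        0 black
        7→8: 8 black — skip
      7 black
    3 black
    5 gray
      5→3: 3 black — skip
      10 gray
        10→1: 1 is gray → back edge
Back edge closes the cycle 1 → 6 → 5 → 10 → 1; its vertices are {1, 5, 6, 10}.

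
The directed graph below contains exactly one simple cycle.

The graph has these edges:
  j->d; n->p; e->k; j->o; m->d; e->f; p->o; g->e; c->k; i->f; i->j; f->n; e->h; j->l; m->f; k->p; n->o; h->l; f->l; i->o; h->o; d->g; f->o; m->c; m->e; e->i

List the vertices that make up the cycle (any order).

DFS with gray/black marking from e:
e gray
  f gray
    o gray
    o black
    l gray
    l black
    n gray
      n→o: o black — skip
      p gray
        p→o: o black — skip
      p black
    n black
  f black
  k gray
    k→p: p black — skip
  k black
  i gray
    i→f: f black — skip
    j gray
      j→o: o black — skip
      j→l: l black — skip
      d gray
        g gray
          g→e: e is gray → back edge
Back edge closes the cycle e → i → j → d → g → e; its vertices are {d, e, g, i, j}.

d, e, g, i, j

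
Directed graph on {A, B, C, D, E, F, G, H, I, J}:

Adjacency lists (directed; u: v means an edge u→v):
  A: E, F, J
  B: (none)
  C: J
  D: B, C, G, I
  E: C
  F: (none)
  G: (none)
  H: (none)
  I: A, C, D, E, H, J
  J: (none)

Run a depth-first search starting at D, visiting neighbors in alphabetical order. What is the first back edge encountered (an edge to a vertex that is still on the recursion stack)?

I→D

DFS from D (visiting neighbors in alphabetical order); mark gray on enter, black on exit:
D gray
  B gray
  B black
  C gray
    J gray
    J black
  C black
  G gray
  G black
  I gray
    A gray
      E gray
        E→C: C black — skip
      E black
      F gray
      F black
      A→J: J black — skip
    A black
    I→C: C black — skip
    I→D: D is gray → back edge
First back edge: I → D.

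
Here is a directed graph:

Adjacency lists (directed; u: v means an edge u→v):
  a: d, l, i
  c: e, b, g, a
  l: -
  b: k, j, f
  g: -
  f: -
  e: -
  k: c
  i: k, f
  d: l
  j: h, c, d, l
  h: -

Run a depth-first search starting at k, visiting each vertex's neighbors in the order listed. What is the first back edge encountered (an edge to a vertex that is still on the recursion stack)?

b→k

DFS from k (visiting each vertex's neighbors in the order listed); mark gray on enter, black on exit:
k gray
  c gray
    e gray
    e black
    b gray
      b→k: k is gray → back edge
First back edge: b → k.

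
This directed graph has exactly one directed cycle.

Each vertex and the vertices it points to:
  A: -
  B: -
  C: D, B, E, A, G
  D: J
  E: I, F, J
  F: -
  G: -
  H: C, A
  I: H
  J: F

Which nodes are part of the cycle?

C, E, H, I

DFS with gray/black marking from H:
H gray
  C gray
    D gray
      J gray
        F gray
        F black
      J black
    D black
    B gray
    B black
    E gray
      I gray
        I→H: H is gray → back edge
Back edge closes the cycle H → C → E → I → H; its vertices are {C, E, H, I}.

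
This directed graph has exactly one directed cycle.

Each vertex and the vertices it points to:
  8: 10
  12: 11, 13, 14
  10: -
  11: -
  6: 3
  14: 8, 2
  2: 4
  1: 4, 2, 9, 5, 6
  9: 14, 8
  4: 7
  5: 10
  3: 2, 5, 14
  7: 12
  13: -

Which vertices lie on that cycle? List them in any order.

2, 4, 7, 12, 14

DFS with gray/black marking from 4:
4 gray
  7 gray
    12 gray
      11 gray
      11 black
      13 gray
      13 black
      14 gray
        8 gray
          10 gray
          10 black
        8 black
        2 gray
          2→4: 4 is gray → back edge
Back edge closes the cycle 4 → 7 → 12 → 14 → 2 → 4; its vertices are {2, 4, 7, 12, 14}.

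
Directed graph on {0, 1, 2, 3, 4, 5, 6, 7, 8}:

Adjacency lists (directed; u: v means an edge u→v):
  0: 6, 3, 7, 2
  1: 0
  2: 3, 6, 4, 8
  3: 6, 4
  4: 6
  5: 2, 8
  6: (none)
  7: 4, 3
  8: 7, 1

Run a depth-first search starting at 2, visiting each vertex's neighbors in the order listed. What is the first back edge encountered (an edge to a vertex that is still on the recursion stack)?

DFS from 2 (visiting each vertex's neighbors in the order listed); mark gray on enter, black on exit:
2 gray
  3 gray
    6 gray
    6 black
    4 gray
      4→6: 6 black — skip
    4 black
  3 black
  2→6: 6 black — skip
  2→4: 4 black — skip
  8 gray
    7 gray
      7→4: 4 black — skip
      7→3: 3 black — skip
    7 black
    1 gray
      0 gray
        0→6: 6 black — skip
        0→3: 3 black — skip
        0→7: 7 black — skip
        0→2: 2 is gray → back edge
First back edge: 0 → 2.

0->2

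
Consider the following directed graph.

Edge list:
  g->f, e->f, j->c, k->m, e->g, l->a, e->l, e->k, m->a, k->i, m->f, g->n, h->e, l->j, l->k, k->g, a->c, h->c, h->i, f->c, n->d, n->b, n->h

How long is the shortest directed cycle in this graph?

4

For each vertex v, BFS finds the shortest path from v back to v.
The shortest such closed walk is n → h → e → g → n, length 4.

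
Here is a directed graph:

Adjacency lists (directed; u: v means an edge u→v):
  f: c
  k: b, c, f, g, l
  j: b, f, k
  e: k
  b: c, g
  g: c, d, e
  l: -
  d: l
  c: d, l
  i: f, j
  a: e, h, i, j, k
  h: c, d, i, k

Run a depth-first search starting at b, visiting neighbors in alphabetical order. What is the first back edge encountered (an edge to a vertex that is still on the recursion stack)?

k->b

DFS from b (visiting neighbors in alphabetical order); mark gray on enter, black on exit:
b gray
  c gray
    d gray
      l gray
      l black
    d black
    c→l: l black — skip
  c black
  g gray
    g→c: c black — skip
    g→d: d black — skip
    e gray
      k gray
        k→b: b is gray → back edge
First back edge: k → b.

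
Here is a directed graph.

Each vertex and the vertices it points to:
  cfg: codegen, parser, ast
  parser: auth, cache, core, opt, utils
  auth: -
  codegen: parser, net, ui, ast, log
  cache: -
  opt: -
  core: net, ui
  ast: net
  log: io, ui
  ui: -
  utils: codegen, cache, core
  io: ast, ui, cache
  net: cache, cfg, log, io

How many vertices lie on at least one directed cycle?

9

A vertex is on a directed cycle iff it belongs to a strongly connected component of size ≥ 2 (or has a self-loop).
The vertices on cycles are {io, ast, cfg, log, net, core, utils, parser, codegen} — 9 in total.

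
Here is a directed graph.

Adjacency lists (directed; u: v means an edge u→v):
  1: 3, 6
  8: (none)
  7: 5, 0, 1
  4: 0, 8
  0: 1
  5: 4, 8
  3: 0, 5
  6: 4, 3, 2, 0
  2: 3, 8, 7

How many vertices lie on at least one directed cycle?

A vertex is on a directed cycle iff it belongs to a strongly connected component of size ≥ 2 (or has a self-loop).
The vertices on cycles are {0, 1, 2, 3, 4, 5, 6, 7} — 8 in total.

8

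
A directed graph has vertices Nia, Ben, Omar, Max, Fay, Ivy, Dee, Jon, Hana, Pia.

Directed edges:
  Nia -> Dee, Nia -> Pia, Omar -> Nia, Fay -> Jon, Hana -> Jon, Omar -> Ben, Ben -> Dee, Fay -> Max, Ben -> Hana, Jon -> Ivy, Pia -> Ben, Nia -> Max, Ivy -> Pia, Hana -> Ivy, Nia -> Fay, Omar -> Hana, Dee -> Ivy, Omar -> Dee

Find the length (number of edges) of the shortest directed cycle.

4

For each vertex v, BFS finds the shortest path from v back to v.
The shortest such closed walk is Hana → Ivy → Pia → Ben → Hana, length 4.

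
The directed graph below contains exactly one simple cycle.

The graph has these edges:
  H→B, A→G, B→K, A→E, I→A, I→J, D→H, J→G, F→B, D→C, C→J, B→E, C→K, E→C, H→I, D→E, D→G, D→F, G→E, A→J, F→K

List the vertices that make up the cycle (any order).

C, E, G, J

DFS with gray/black marking from C:
C gray
  K gray
  K black
  J gray
    G gray
      E gray
        E→C: C is gray → back edge
Back edge closes the cycle C → J → G → E → C; its vertices are {C, E, G, J}.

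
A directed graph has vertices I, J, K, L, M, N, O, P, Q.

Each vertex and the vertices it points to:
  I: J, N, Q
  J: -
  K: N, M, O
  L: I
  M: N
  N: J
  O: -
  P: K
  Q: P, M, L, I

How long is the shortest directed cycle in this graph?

For each vertex v, BFS finds the shortest path from v back to v.
The shortest such closed walk is I → Q → I, length 2.

2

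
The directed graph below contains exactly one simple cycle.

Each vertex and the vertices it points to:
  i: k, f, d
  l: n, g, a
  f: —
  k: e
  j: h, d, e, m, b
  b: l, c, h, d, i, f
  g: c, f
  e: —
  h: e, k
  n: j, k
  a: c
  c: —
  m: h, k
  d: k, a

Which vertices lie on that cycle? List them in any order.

b, j, l, n

DFS with gray/black marking from b:
b gray
  l gray
    n gray
      j gray
        h gray
          e gray
          e black
          k gray
            k→e: e black — skip
          k black
        h black
        d gray
          d→k: k black — skip
          a gray
            c gray
            c black
          a black
        d black
        j→e: e black — skip
        m gray
          m→h: h black — skip
          m→k: k black — skip
        m black
        j→b: b is gray → back edge
Back edge closes the cycle b → l → n → j → b; its vertices are {b, j, l, n}.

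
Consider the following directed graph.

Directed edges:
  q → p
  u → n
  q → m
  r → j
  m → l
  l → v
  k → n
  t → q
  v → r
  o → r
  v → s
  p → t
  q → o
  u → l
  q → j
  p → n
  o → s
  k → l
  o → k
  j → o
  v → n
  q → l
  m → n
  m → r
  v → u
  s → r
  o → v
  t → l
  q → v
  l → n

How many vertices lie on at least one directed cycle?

11

A vertex is on a directed cycle iff it belongs to a strongly connected component of size ≥ 2 (or has a self-loop).
The vertices on cycles are {j, k, l, o, p, q, r, s, t, u, v} — 11 in total.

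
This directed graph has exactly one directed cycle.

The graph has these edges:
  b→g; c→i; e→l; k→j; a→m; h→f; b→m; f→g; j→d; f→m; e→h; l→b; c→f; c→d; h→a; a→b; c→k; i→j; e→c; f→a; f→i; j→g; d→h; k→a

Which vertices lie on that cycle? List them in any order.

DFS with gray/black marking from h:
h gray
  f gray
    m gray
    m black
    i gray
      j gray
        d gray
          d→h: h is gray → back edge
Back edge closes the cycle h → f → i → j → d → h; its vertices are {d, f, h, i, j}.

d, f, h, i, j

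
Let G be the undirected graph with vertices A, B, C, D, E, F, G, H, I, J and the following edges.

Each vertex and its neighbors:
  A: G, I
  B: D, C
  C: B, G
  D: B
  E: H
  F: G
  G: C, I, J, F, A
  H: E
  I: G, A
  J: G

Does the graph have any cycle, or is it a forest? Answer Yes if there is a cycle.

DFS, tracking each vertex's parent; an edge to a visited non-parent vertex closes a cycle.
Start from B:
visit B (parent –)
  visit D (parent B)
    D–B: parent, skip
  visit C (parent B)
    C–B: parent, skip
    visit G (parent C)
      G–C: parent, skip
      visit I (parent G)
        I–G: parent, skip
        visit A (parent I)
          A–G: G visited and ≠ parent → cycle
Cycle: G – I – A – G.

Yes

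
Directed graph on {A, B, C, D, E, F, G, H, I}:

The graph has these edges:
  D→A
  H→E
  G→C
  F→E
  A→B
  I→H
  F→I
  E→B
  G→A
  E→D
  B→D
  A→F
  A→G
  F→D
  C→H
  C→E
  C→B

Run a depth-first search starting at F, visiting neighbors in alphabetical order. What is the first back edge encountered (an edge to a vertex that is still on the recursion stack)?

DFS from F (visiting neighbors in alphabetical order); mark gray on enter, black on exit:
F gray
  D gray
    A gray
      B gray
        B→D: D is gray → back edge
First back edge: B → D.

B->D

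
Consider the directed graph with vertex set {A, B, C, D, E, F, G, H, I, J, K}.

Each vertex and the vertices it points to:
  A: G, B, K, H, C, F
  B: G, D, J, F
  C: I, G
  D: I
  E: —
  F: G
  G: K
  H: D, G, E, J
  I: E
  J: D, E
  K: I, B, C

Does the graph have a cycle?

DFS with white/gray/black marking, starting from G:
G gray
  K gray
    I gray
      E gray
      E black
    I black
    B gray
      B→G: G is gray → back edge
Back edge found, so a cycle exists: G → K → B → G.

Yes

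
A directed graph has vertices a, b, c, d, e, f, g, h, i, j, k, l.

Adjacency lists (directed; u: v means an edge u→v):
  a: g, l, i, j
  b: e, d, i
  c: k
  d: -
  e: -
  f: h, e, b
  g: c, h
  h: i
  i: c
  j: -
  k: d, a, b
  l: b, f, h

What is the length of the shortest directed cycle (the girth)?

For each vertex v, BFS finds the shortest path from v back to v.
The shortest such closed walk is c → k → a → i → c, length 4.

4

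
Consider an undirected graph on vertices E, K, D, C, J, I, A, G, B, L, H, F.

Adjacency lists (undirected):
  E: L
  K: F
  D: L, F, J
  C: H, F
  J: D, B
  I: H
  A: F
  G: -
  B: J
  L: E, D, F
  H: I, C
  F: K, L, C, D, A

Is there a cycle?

DFS, tracking each vertex's parent; an edge to a visited non-parent vertex closes a cycle.
Start from F:
visit F (parent –)
  visit K (parent F)
    K–F: parent, skip
  visit L (parent F)
    visit E (parent L)
      E–L: parent, skip
    visit D (parent L)
      D–L: parent, skip
      D–F: F visited and ≠ parent → cycle
Cycle: F – L – D – F.

Yes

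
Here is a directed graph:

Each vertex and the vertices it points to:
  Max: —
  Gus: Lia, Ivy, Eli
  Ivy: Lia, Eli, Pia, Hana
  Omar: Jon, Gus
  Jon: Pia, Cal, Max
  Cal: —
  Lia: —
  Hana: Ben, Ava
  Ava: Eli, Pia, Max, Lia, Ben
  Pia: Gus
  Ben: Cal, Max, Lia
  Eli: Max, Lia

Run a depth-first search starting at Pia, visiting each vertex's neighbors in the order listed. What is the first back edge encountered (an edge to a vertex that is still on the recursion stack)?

Ivy→Pia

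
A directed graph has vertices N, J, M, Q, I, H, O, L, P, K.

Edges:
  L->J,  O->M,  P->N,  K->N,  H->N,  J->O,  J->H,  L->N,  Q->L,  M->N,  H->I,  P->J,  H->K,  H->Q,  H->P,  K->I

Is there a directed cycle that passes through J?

J is on a cycle iff J can reach itself via ≥1 edge.
J → H → P → J — yes.

Yes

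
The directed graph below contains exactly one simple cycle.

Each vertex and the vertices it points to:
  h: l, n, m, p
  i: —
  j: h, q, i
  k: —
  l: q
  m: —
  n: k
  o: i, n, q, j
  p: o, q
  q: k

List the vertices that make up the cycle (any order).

DFS with gray/black marking from j:
j gray
  h gray
    l gray
      q gray
        k gray
        k black
      q black
    l black
    n gray
      n→k: k black — skip
    n black
    m gray
    m black
    p gray
      o gray
        i gray
        i black
        o→n: n black — skip
        o→q: q black — skip
        o→j: j is gray → back edge
Back edge closes the cycle j → h → p → o → j; its vertices are {h, j, o, p}.

h, j, o, p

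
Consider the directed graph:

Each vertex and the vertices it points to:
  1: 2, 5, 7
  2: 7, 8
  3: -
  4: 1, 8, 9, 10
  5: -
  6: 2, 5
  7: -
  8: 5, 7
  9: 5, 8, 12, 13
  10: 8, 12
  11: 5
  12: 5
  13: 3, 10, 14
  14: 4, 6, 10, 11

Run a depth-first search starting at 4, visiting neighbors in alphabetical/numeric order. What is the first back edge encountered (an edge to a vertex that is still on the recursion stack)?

14->4

DFS from 4 (visiting neighbors in alphabetical/numeric order); mark gray on enter, black on exit:
4 gray
  1 gray
    2 gray
      7 gray
      7 black
      8 gray
        5 gray
        5 black
        8→7: 7 black — skip
      8 black
    2 black
    1→5: 5 black — skip
    1→7: 7 black — skip
  1 black
  4→8: 8 black — skip
  9 gray
    9→5: 5 black — skip
    9→8: 8 black — skip
    12 gray
      12→5: 5 black — skip
    12 black
    13 gray
      3 gray
      3 black
      10 gray
        10→8: 8 black — skip
        10→12: 12 black — skip
      10 black
      14 gray
        14→4: 4 is gray → back edge
First back edge: 14 → 4.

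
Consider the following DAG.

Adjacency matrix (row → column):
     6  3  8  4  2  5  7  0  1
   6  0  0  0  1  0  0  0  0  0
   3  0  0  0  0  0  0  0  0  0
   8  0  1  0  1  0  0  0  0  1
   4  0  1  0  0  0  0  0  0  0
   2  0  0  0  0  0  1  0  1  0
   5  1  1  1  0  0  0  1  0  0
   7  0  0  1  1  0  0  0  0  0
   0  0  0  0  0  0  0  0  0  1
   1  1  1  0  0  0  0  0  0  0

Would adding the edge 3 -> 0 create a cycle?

Yes

Adding 3→0 creates a cycle iff 0 can already reach 3.
Path from 0: 0 → 1 → 3.
So 0 → … → 3 → 0 is a cycle.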